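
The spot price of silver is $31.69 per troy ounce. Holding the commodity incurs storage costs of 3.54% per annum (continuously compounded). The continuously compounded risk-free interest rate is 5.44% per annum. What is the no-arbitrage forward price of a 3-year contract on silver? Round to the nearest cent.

Net carry = r + u − y = 0.0544 + 0.0354 − 0.0000 = 0.0898
F = S·e^((r+u−y)T) = 31.69 · e^(0.0898 × 3) = 31.69 · e^0.269400
= 31.69 × 1.309179 = $41.49 per troy ounce

$41.49 per troy ounce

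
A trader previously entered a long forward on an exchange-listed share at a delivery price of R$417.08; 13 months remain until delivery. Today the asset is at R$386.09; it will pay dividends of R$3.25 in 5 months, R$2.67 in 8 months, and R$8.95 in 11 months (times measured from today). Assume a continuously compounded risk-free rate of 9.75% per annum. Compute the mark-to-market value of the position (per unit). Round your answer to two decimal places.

-R$2.99

PV(remaining dividends) I = 3.25·e^(−0.0975·5/12) + 2.67·e^(−0.0975·8/12) + 8.95·e^(−0.0975·11/12) = 13.8074
Current forward F = (S − I)·e^(rT) = (386.09 − 13.8074)·e^(0.0975·13/12) = 372.2826 × 1.111405 = 413.7567
Value (long) = (F − K)·e^(−rT) = (413.7567 − 417.08) × 0.899762 = -2.9902
Value = -R$2.99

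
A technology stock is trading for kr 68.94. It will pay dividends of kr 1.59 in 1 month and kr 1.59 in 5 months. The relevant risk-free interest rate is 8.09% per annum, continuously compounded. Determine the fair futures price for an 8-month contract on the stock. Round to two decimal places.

PV(dividends) I = 1.59·e^(−0.0809·1/12) + 1.59·e^(−0.0809·5/12)
I = 1.5793 + 1.5373 = 3.1166
F = (S − I)·e^(rT) = (68.94 − 3.1166) · e^(0.0809·8/12)
= 65.8234 · e^0.053933 = 65.8234 × 1.055414 = kr 69.47

kr 69.47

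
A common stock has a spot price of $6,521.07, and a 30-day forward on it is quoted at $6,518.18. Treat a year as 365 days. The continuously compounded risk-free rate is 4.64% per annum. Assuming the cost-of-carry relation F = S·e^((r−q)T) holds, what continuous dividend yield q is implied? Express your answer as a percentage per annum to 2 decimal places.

5.18%

From F = S·e^((r−q)T): (r − q) = ln(F/S)/T
ln(6518.18/6521.07) = ln(0.999557) = -0.000443
(r − q) = -0.000443 / (30/365) = -0.005390
q = r − ln(F/S)/T = 0.0464 + 0.005390 = 0.051790
q = 5.18%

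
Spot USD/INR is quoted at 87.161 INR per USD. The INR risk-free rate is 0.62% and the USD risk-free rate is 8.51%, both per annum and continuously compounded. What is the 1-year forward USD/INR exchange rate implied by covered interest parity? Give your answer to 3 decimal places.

80.548

F = S·e^((r_INR − r_USD)T) = 87.161 · e^((0.0062 − 0.0851) × 12/12)
= 87.161 · e^-0.078900 = 87.161 × 0.924132
F = 80.548 INR per USD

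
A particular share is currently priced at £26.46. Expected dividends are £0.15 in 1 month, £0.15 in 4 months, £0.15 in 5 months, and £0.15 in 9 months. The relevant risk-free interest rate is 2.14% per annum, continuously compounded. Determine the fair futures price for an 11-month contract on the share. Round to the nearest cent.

PV(dividends) I = 0.15·e^(−0.0214·1/12) + 0.15·e^(−0.0214·4/12) + 0.15·e^(−0.0214·5/12) + 0.15·e^(−0.0214·9/12)
I = 0.1497 + 0.1489 + 0.1487 + 0.1476 = 0.5949
F = (S − I)·e^(rT) = (26.46 − 0.5949) · e^(0.0214·11/12)
= 25.8651 · e^0.019617 = 25.8651 × 1.019811 = £26.38

£26.38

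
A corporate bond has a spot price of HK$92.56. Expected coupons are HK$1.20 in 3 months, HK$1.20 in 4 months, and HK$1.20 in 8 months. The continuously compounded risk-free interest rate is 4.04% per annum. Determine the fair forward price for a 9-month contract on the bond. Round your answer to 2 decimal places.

PV(coupons) I = 1.20·e^(−0.0404·3/12) + 1.20·e^(−0.0404·4/12) + 1.20·e^(−0.0404·8/12)
I = 1.1879 + 1.1839 + 1.1681 = 3.5399
F = (S − I)·e^(rT) = (92.56 − 3.5399) · e^(0.0404·9/12)
= 89.0201 · e^0.030300 = 89.0201 × 1.030764 = HK$91.76

HK$91.76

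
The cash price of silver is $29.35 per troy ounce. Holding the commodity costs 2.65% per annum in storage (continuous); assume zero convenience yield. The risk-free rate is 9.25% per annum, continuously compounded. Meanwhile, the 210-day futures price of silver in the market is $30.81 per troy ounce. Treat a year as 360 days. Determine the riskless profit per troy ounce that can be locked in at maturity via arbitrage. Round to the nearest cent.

$0.65 per troy ounce

Fair futures: F* = S·e^(carry·T), with carry = (r + u) = 0.0925 + 0.0265 = 0.1190
F* = 29.35 · e^(0.1190 × 210/360) = 29.35 · e^0.069417 = 29.35 × 1.071883 = $31.4598
Market $30.81 < fair $31.4598: forward underpriced → reverse cash-and-carry (short spot, go long the forward).
At maturity, profit = |F_mkt − F*| = |30.81 − 31.4598| = $0.65 per troy ounce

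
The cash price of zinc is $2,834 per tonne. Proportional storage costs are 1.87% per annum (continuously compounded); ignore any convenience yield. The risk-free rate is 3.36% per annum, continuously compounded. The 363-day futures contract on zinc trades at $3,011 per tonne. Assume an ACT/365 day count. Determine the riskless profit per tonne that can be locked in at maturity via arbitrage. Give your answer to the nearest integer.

Fair futures: F* = S·e^(carry·T), with carry = (r + u) = 0.0336 + 0.0187 = 0.0523
F* = 2834 · e^(0.0523 × 363/365) = 2834 · e^0.052013 = 2834 × 1.053389 = $2985.3044
Market $3011 > fair $2985.3044: forward overpriced → cash-and-carry (buy spot, short the forward).
At maturity, profit = |F_mkt − F*| = |3011 − 2985.3044| = $26 per tonne

$26 per tonne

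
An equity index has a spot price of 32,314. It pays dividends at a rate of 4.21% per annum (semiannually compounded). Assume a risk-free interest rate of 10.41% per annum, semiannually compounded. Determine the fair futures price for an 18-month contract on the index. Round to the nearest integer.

F = S · (1+r/2)^(2T) / (1+q/2)^(2T)
= 32314 × 1.164419 / 1.064489 = 32314 × 1.093876
F = 35,348

35,348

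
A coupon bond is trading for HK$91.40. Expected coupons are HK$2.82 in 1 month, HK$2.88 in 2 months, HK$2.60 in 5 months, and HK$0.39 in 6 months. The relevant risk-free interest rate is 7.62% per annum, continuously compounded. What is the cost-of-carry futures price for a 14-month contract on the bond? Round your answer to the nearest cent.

PV(coupons) I = 2.82·e^(−0.0762·1/12) + 2.88·e^(−0.0762·2/12) + 2.60·e^(−0.0762·5/12) + 0.39·e^(−0.0762·6/12)
I = 2.8021 + 2.8437 + 2.5187 + 0.3754 = 8.5399
F = (S − I)·e^(rT) = (91.40 − 8.5399) · e^(0.0762·14/12)
= 82.8601 · e^0.088900 = 82.8601 × 1.092971 = HK$90.56

HK$90.56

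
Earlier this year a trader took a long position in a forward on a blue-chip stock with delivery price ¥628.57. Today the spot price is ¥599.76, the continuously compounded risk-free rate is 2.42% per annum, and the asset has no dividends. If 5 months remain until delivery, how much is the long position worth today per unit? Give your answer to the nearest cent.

Current fair forward for the remaining 5 months: F = S·e^(r·T), r = 0.0242
F = 599.76 · e^(0.0242 × 5/12) = 599.76 × 1.010134 = 605.8380
Value of long forward = (F − K)·e^(−rT) = (605.8380 − 628.57) · e^(−0.0242·5/12)
= -22.7320 × 0.989967 = -22.50

-¥22.50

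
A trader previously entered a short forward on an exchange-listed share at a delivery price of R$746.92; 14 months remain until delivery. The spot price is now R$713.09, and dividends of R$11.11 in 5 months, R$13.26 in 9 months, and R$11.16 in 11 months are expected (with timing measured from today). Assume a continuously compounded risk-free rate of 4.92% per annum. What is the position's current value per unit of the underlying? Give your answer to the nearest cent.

PV(remaining dividends) I = 11.11·e^(−0.0492·5/12) + 13.26·e^(−0.0492·9/12) + 11.16·e^(−0.0492·11/12) = 34.3321
Current forward F = (S − I)·e^(rT) = (713.09 − 34.3321)·e^(0.0492·14/12) = 678.7579 × 1.059079 = 718.8582
Value (long) = (F − K)·e^(−rT) = (718.8582 − 746.92) × 0.944216 = -26.4964
Short position value = −(long value) = R$26.50

R$26.50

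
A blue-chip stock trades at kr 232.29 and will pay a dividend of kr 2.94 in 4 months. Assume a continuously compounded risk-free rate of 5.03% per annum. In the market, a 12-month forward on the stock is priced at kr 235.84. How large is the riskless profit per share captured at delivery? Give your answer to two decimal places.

PV(dividends) I = 2.94·e^(−0.0503·4/12) = 2.8911
Fair forward F* = (S − I)·e^(rT) = (232.29 − 2.8911)·e^0.050300 = 229.3989 × 1.051587 = 241.2329
Market kr 235.84 < fair 241.2329: forward underpriced → reverse cash-and-carry (short the stock, invest proceeds at r, pay the dividends, go long the forward).
Profit at T = |F_mkt − F*| = |235.84 − 241.2329| = kr 5.39 per share

kr 5.39 per share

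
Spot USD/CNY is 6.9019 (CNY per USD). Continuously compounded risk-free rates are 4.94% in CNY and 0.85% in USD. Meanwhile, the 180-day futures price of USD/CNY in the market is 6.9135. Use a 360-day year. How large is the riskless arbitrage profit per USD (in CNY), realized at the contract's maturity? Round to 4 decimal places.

0.1310 per USD (in CNY)

Fair futures: F* = S·e^(carry·T), with carry = (r_CNY − r_USD) = 0.0494 − 0.0085 = 0.0409
F* = 6.9019 · e^(0.0409 × 180/360) = 6.9019 · e^0.020450 = 6.9019 × 1.020661 = 7.0445
Market 6.9135 < fair 7.0445: forward underpriced → reverse cash-and-carry (short spot, go long the forward).
At maturity, profit = |F_mkt − F*| = |6.9135 − 7.0445| = 0.1310 per USD (in CNY)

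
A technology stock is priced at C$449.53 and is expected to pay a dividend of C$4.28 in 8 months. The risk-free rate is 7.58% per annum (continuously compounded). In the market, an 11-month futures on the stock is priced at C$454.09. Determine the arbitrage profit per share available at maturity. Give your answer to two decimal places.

C$23.42 per share

PV(dividends) I = 4.28·e^(−0.0758·8/12) = 4.0691
Fair futures F* = (S − I)·e^(rT) = (449.53 − 4.0691)·e^0.069483 = 445.4609 × 1.071954 = 477.5136
Market C$454.09 < fair 477.5136: forward underpriced → reverse cash-and-carry (short the stock, invest proceeds at r, pay the dividends, go long the forward).
Profit at T = |F_mkt − F*| = |454.09 − 477.5136| = C$23.42 per share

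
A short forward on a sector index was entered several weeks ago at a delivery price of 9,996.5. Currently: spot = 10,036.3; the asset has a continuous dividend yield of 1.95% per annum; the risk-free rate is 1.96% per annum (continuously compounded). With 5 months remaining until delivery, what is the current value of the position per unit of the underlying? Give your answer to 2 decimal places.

Current fair forward for the remaining 5 months: F = S·e^((r − q)·T), (r − q) = 0.0196 − 0.0195 = 0.0001
F = 10036.3 · e^(0.0001 × 5/12) = 10036.3 × 1.00004167 = 10036.7182
Value of long forward = (F − K)·e^(−rT) = (10036.7182 − 9996.5) · e^(−0.0196·5/12)
= 40.2182 × 0.99186659 = 39.89
Short position value = −(long value) = -39.89

-39.89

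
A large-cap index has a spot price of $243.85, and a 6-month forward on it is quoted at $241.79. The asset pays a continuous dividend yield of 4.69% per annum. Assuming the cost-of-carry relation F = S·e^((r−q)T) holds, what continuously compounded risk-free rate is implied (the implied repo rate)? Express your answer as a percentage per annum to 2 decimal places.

2.99%

From F = S·e^((r−q)T): (r − q) = ln(F/S)/T
ln(241.79/243.85) = ln(0.991552) = -0.008484
(r − q) = -0.008484 / (6/12) = -0.016968
r = ln(F/S)/T + q = -0.016968 + 0.0469 = 0.029932
r = 2.99%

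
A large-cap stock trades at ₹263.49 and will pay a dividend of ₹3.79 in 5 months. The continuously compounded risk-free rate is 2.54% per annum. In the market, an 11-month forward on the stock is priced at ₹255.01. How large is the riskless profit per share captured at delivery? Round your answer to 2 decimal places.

₹10.85 per share

PV(dividends) I = 3.79·e^(−0.0254·5/12) = 3.7501
Fair forward F* = (S − I)·e^(rT) = (263.49 − 3.7501)·e^0.023283 = 259.7399 × 1.023556 = 265.8583
Market ₹255.01 < fair 265.8583: forward underpriced → reverse cash-and-carry (short the stock, invest proceeds at r, pay the dividends, go long the forward).
Profit at T = |F_mkt − F*| = |255.01 − 265.8583| = ₹10.85 per share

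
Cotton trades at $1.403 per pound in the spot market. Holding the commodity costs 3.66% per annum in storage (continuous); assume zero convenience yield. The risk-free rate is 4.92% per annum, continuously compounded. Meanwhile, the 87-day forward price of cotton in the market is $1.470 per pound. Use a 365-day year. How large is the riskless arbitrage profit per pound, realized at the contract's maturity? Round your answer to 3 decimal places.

Fair forward: F* = S·e^(carry·T), with carry = (r + u) = 0.0492 + 0.0366 = 0.0858
F* = 1.403 · e^(0.0858 × 87/365) = 1.403 · e^0.020451 = 1.403 × 1.020662 = $1.4320
Market $1.470 > fair $1.4320: forward overpriced → cash-and-carry (buy spot, short the forward).
At maturity, profit = |F_mkt − F*| = |1.470 − 1.4320| = $0.038 per pound

$0.038 per pound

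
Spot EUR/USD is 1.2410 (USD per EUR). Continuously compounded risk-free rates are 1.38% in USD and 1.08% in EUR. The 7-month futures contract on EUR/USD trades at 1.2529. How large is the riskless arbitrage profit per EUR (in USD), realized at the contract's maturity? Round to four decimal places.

Fair futures: F* = S·e^(carry·T), with carry = (r_USD − r_EUR) = 0.0138 − 0.0108 = 0.0030
F* = 1.2410 · e^(0.0030 × 7/12) = 1.2410 · e^0.001750 = 1.2410 × 1.001752 = 1.2432
Market 1.2529 > fair 1.2432: forward overpriced → cash-and-carry (buy spot, short the forward).
At maturity, profit = |F_mkt − F*| = |1.2529 − 1.2432| = 0.0097 per EUR (in USD)

0.0097 per EUR (in USD)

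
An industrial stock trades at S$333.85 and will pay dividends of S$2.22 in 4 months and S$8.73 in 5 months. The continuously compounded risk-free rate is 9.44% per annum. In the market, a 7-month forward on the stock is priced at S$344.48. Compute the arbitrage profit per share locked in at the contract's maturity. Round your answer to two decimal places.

S$2.87 per share

PV(dividends) I = 2.22·e^(−0.0944·4/12) + 8.73·e^(−0.0944·5/12) = 10.5445
Fair forward F* = (S − I)·e^(rT) = (333.85 − 10.5445)·e^0.055067 = 323.3055 × 1.056611 = 341.6081
Market S$344.48 > fair 341.6081: forward overpriced → cash-and-carry (borrow at r, buy the stock and collect the dividends, short the forward).
Profit at T = |F_mkt − F*| = |344.48 − 341.6081| = S$2.87 per share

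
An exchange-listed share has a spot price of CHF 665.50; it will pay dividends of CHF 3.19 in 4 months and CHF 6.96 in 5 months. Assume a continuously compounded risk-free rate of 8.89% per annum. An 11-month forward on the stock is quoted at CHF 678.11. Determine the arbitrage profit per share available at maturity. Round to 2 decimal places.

PV(dividends) I = 3.19·e^(−0.0889·4/12) + 6.96·e^(−0.0889·5/12) = 9.8038
Fair forward F* = (S − I)·e^(rT) = (665.50 − 9.8038)·e^0.081492 = 655.6962 × 1.084905 = 711.3681
Market CHF 678.11 < fair 711.3681: forward underpriced → reverse cash-and-carry (short the stock, invest proceeds at r, pay the dividends, go long the forward).
Profit at T = |F_mkt − F*| = |678.11 − 711.3681| = CHF 33.26 per share

CHF 33.26 per share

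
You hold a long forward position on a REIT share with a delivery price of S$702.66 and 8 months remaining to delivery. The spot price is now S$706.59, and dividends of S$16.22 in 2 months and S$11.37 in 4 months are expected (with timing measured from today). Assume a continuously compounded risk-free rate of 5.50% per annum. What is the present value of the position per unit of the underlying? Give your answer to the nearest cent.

PV(remaining dividends) I = 16.22·e^(−0.0550·2/12) + 11.37·e^(−0.0550·4/12) = 27.2354
Current forward F = (S − I)·e^(rT) = (706.59 − 27.2354)·e^(0.0550·8/12) = 679.3546 × 1.037347 = 704.7265
Value (long) = (F − K)·e^(−rT) = (704.7265 − 702.66) × 0.963997 = 1.9921
Value = S$1.99

S$1.99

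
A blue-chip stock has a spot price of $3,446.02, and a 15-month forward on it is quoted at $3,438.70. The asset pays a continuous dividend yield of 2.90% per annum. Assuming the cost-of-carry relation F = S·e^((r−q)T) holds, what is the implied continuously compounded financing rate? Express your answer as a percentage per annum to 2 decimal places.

From F = S·e^((r−q)T): (r − q) = ln(F/S)/T
ln(3438.70/3446.02) = ln(0.997876) = -0.002126
(r − q) = -0.002126 / (15/12) = -0.001701
r = ln(F/S)/T + q = -0.001701 + 0.0290 = 0.027299
r = 2.73%

2.73%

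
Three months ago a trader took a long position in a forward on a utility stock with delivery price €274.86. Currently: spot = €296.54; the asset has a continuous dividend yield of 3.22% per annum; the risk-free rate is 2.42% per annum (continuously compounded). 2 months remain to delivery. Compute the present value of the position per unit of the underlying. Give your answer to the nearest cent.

€21.20

Current fair forward for the remaining 2 months: F = S·e^((r − q)·T), (r − q) = 0.0242 − 0.0322 = -0.0080
F = 296.54 · e^(-0.0080 × 2/12) = 296.54 × 0.998668 = 296.1450
Value of long forward = (F − K)·e^(−rT) = (296.1450 − 274.86) · e^(−0.0242·2/12)
= 21.2850 × 0.995975 = 21.20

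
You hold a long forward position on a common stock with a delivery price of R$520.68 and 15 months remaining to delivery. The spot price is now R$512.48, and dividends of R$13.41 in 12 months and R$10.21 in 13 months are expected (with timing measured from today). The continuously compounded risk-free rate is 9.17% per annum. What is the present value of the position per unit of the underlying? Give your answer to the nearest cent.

R$26.71

PV(remaining dividends) I = 13.41·e^(−0.0917·12/12) + 10.21·e^(−0.0917·13/12) = 21.4795
Current forward F = (S − I)·e^(rT) = (512.48 − 21.4795)·e^(0.0917·15/12) = 491.0005 × 1.121453 = 550.6340
Value (long) = (F − K)·e^(−rT) = (550.6340 − 520.68) × 0.891700 = 26.7100
Value = R$26.71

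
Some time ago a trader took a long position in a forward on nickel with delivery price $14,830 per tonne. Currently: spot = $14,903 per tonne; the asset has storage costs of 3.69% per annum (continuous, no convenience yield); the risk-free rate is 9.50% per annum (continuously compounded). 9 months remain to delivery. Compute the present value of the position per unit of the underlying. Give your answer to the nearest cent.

Current fair forward for the remaining 9 months: F = S·e^((r + u)·T), (r + u) = 0.0950 + 0.0369 = 0.1319
F = 14903 · e^(0.1319 × 9/12) = 14903 × 1.10398350 = 16452.6661
Value of long forward = (F − K)·e^(−rT) = (16452.6661 − 14830) · e^(−0.0950·9/12)
= 1622.6661 × 0.93122906 = 1511.07

$1511.07 per tonne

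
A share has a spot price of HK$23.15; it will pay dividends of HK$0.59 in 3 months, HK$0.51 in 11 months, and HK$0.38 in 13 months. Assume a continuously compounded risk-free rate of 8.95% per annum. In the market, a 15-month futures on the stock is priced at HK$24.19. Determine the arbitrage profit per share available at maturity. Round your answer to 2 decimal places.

PV(dividends) I = 0.59·e^(−0.0895·3/12) + 0.51·e^(−0.0895·11/12) + 0.38·e^(−0.0895·13/12) = 1.3917
Fair futures F* = (S − I)·e^(rT) = (23.15 − 1.3917)·e^0.111875 = 21.7583 × 1.118373 = 24.3339
Market HK$24.19 < fair 24.3339: forward underpriced → reverse cash-and-carry (short the stock, invest proceeds at r, pay the dividends, go long the forward).
Profit at T = |F_mkt − F*| = |24.19 − 24.3339| = HK$0.14 per share

HK$0.14 per share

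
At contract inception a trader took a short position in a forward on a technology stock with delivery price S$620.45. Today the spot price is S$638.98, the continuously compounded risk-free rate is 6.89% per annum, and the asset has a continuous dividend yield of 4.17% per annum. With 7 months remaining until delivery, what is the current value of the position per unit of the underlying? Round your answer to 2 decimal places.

Current fair forward for the remaining 7 months: F = S·e^((r − q)·T), (r − q) = 0.0689 − 0.0417 = 0.0272
F = 638.98 · e^(0.0272 × 7/12) = 638.98 × 1.015993 = 649.1992
Value of long forward = (F − K)·e^(−rT) = (649.1992 − 620.45) · e^(−0.0689·7/12)
= 28.7492 × 0.960605 = 27.62
Short position value = −(long value) = -S$27.62

-S$27.62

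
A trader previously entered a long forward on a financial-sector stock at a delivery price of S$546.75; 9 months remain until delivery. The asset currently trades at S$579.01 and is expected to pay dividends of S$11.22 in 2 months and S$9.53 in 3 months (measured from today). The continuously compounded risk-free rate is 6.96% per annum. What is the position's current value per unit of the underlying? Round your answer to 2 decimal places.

S$39.61

PV(remaining dividends) I = 11.22·e^(−0.0696·2/12) + 9.53·e^(−0.0696·3/12) = 20.4562
Current forward F = (S − I)·e^(rT) = (579.01 − 20.4562)·e^(0.0696·9/12) = 558.5538 × 1.053586 = 588.4845
Value (long) = (F − K)·e^(−rT) = (588.4845 − 546.75) × 0.949139 = 39.6118
Value = S$39.61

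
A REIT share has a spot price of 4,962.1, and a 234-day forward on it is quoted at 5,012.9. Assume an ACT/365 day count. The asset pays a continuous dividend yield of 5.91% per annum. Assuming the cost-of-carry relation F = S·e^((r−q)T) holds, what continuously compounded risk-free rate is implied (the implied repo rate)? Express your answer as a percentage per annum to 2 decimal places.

7.50%

From F = S·e^((r−q)T): (r − q) = ln(F/S)/T
ln(5012.9/4962.1) = ln(1.010238) = 0.010186
(r − q) = 0.010186 / (234/365) = 0.015888
r = ln(F/S)/T + q = 0.015888 + 0.0591 = 0.074988
r = 7.50%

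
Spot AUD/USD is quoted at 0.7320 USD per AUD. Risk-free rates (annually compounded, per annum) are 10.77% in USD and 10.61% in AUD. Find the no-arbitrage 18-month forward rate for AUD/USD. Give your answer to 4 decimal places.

0.7336

By covered interest parity, F = S · (1+r_USD)^T / (1+r_AUD)^T
= 0.7320 × 1.165825 / 1.163300 = 0.7320 × 1.002171
F = 0.7336 USD per AUD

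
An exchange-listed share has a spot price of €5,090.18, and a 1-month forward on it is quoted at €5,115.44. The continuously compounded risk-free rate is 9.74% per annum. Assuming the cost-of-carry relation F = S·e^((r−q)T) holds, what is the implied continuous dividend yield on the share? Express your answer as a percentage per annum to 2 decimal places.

From F = S·e^((r−q)T): (r − q) = ln(F/S)/T
ln(5115.44/5090.18) = ln(1.004962) = 0.004950
(r − q) = 0.004950 / (1/12) = 0.059400
q = r − ln(F/S)/T = 0.0974 − 0.059400 = 0.038000
q = 3.80%

3.80%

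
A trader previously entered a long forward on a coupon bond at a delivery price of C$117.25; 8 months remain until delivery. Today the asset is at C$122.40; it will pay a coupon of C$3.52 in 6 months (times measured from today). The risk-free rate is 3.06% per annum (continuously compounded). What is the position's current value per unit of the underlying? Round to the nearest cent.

C$4.05

PV(remaining coupons) I = 3.52·e^(−0.0306·6/12) = 3.4666
Current forward F = (S − I)·e^(rT) = (122.40 − 3.4666)·e^(0.0306·8/12) = 118.9334 × 1.020610 = 121.3846
Value (long) = (F − K)·e^(−rT) = (121.3846 − 117.25) × 0.979807 = 4.0511
Value = C$4.05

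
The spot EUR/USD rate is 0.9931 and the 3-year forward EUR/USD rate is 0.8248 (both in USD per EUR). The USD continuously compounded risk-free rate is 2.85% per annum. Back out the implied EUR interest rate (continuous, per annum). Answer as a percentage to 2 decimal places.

F = S·e^((r_USD − r_EUR)T) ⇒ r_EUR = r_USD − ln(F/S)/T
ln(0.8248/0.9931) = -0.185690; /(3) = -0.061897
r_EUR = 0.0285 + 0.061897 = 0.090397
r_EUR = 9.04%

9.04%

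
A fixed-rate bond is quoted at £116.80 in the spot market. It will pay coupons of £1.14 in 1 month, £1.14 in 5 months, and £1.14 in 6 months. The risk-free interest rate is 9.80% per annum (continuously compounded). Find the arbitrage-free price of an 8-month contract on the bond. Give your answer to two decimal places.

PV(coupons) I = 1.14·e^(−0.0980·1/12) + 1.14·e^(−0.0980·5/12) + 1.14·e^(−0.0980·6/12)
I = 1.1307 + 1.0944 + 1.0855 = 3.3106
F = (S − I)·e^(rT) = (116.80 − 3.3106) · e^(0.0980·8/12)
= 113.4894 · e^0.065333 = 113.4894 × 1.067514 = £121.15

£121.15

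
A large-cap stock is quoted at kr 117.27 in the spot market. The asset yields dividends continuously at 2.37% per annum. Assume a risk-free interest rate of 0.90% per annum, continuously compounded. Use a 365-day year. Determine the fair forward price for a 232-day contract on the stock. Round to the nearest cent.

F = S·e^((r − q)T) = 117.27 · e^((0.0090 − 0.0237) × 232/365)
= 117.27 · e^-0.009344 = 117.27 × 0.990700
F = kr 116.18

kr 116.18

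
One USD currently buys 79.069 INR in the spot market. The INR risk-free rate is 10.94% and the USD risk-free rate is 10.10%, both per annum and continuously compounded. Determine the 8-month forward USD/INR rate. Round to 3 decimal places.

F = S·e^((r_INR − r_USD)T) = 79.069 · e^((0.1094 − 0.1010) × 8/12)
= 79.069 · e^0.005600 = 79.069 × 1.005616
F = 79.513 INR per USD

79.513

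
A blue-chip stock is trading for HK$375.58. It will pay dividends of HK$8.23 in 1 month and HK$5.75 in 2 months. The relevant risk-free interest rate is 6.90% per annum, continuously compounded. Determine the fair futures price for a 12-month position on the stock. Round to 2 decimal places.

HK$387.55

PV(dividends) I = 8.23·e^(−0.0690·1/12) + 5.75·e^(−0.0690·2/12)
I = 8.1828 + 5.6843 = 13.8671
F = (S − I)·e^(rT) = (375.58 − 13.8671) · e^(0.0690·12/12)
= 361.7129 · e^0.069000 = 361.7129 × 1.071436 = HK$387.55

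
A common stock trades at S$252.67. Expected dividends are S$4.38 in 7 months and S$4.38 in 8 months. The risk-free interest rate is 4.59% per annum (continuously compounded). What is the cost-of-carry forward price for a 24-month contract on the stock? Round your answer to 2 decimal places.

PV(dividends) I = 4.38·e^(−0.0459·7/12) + 4.38·e^(−0.0459·8/12)
I = 4.2643 + 4.2480 = 8.5123
F = (S − I)·e^(rT) = (252.67 − 8.5123) · e^(0.0459·24/12)
= 244.1577 · e^0.091800 = 244.1577 × 1.096146 = S$267.63

S$267.63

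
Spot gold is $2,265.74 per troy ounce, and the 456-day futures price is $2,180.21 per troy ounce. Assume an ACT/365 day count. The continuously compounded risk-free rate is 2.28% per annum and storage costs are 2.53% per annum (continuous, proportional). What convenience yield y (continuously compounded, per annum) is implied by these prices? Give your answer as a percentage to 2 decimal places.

7.89%

F = S·e^((r+u−y)T) ⇒ (r+u−y) = ln(F/S)/T
ln(2180.21/2265.74) = -0.038480; /T ⇒ -0.030801
y = r + u − ln(F/S)/T = 0.0228 + 0.0253 + 0.030801 = 0.078901
y = 7.89%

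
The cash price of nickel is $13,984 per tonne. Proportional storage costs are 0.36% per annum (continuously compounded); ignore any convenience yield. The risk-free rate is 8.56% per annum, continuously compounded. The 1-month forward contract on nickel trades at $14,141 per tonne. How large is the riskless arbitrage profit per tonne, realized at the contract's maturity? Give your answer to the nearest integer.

Fair forward: F* = S·e^(carry·T), with carry = (r + u) = 0.0856 + 0.0036 = 0.0892
F* = 13984 · e^(0.0892 × 1/12) = 13984 · e^0.007433 = 13984 × 1.007461 = $14088.3346
Market $14141 > fair $14088.3346: forward overpriced → cash-and-carry (buy spot, short the forward).
At maturity, profit = |F_mkt − F*| = |14141 − 14088.3346| = $53 per tonne

$53 per tonne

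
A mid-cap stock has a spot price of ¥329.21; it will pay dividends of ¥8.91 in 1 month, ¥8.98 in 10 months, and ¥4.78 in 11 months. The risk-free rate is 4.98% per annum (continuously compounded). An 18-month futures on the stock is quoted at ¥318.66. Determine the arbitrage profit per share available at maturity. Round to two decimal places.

¥12.32 per share

PV(dividends) I = 8.91·e^(−0.0498·1/12) + 8.98·e^(−0.0498·10/12) + 4.78·e^(−0.0498·11/12) = 22.0548
Fair futures F* = (S − I)·e^(rT) = (329.21 − 22.0548)·e^0.074700 = 307.1552 × 1.077561 = 330.9785
Market ¥318.66 < fair 330.9785: forward underpriced → reverse cash-and-carry (short the stock, invest proceeds at r, pay the dividends, go long the forward).
Profit at T = |F_mkt − F*| = |318.66 − 330.9785| = ¥12.32 per share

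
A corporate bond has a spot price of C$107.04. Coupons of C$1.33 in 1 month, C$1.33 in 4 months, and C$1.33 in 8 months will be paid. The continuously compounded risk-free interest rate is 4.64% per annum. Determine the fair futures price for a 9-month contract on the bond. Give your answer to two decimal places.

C$106.77

PV(coupons) I = 1.33·e^(−0.0464·1/12) + 1.33·e^(−0.0464·4/12) + 1.33·e^(−0.0464·8/12)
I = 1.3249 + 1.3096 + 1.2895 = 3.9240
F = (S − I)·e^(rT) = (107.04 − 3.9240) · e^(0.0464·9/12)
= 103.1160 · e^0.034800 = 103.1160 × 1.035413 = C$106.77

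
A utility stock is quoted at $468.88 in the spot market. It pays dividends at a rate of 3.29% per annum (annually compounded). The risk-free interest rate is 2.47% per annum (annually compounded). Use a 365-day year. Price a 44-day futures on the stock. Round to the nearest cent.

F = S · (1+r)^T / (1+q)^T
= 468.88 × 1.002946 / 1.003910 = 468.88 × 0.999040
F = $468.43

$468.43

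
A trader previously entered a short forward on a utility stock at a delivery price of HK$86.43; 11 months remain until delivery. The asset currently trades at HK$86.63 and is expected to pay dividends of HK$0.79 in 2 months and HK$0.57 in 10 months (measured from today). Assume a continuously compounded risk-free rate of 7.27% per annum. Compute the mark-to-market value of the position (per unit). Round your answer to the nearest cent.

PV(remaining dividends) I = 0.79·e^(−0.0727·2/12) + 0.57·e^(−0.0727·10/12) = 1.3170
Current forward F = (S − I)·e^(rT) = (86.63 − 1.3170)·e^(0.0727·11/12) = 85.3130 × 1.068912 = 91.1921
Value (long) = (F − K)·e^(−rT) = (91.1921 − 86.43) × 0.935530 = 4.4551
Short position value = −(long value) = -HK$4.46

-HK$4.46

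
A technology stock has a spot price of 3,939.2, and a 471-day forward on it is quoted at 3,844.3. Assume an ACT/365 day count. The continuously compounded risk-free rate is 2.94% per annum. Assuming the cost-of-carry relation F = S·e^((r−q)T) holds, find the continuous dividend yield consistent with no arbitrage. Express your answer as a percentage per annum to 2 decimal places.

4.83%

From F = S·e^((r−q)T): (r − q) = ln(F/S)/T
ln(3844.3/3939.2) = ln(0.975909) = -0.024386
(r − q) = -0.024386 / (471/365) = -0.018898
q = r − ln(F/S)/T = 0.0294 + 0.018898 = 0.048298
q = 4.83%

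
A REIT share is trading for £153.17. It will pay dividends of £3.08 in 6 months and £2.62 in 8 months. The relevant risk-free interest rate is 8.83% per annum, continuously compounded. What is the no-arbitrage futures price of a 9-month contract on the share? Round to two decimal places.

PV(dividends) I = 3.08·e^(−0.0883·6/12) + 2.62·e^(−0.0883·8/12)
I = 2.9470 + 2.4702 = 5.4172
F = (S − I)·e^(rT) = (153.17 − 5.4172) · e^(0.0883·9/12)
= 147.7528 · e^0.066225 = 147.7528 × 1.068467 = £157.87

£157.87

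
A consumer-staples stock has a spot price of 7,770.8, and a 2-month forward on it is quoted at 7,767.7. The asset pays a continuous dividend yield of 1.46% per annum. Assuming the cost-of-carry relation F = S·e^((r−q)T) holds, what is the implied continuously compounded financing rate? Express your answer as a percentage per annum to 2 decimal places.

From F = S·e^((r−q)T): (r − q) = ln(F/S)/T
ln(7767.7/7770.8) = ln(0.999601) = -0.000399
(r − q) = -0.000399 / (2/12) = -0.002394
r = ln(F/S)/T + q = -0.002394 + 0.0146 = 0.012206
r = 1.22%

1.22%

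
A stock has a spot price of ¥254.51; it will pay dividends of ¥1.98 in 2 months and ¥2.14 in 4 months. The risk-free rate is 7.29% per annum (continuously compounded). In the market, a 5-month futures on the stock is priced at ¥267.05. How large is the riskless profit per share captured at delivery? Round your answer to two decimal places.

¥8.86 per share

PV(dividends) I = 1.98·e^(−0.0729·2/12) + 2.14·e^(−0.0729·4/12) = 4.0447
Fair futures F* = (S − I)·e^(rT) = (254.51 − 4.0447)·e^0.030375 = 250.4653 × 1.030841 = 258.1899
Market ¥267.05 > fair 258.1899: forward overpriced → cash-and-carry (borrow at r, buy the stock and collect the dividends, short the forward).
Profit at T = |F_mkt − F*| = |267.05 − 258.1899| = ¥8.86 per share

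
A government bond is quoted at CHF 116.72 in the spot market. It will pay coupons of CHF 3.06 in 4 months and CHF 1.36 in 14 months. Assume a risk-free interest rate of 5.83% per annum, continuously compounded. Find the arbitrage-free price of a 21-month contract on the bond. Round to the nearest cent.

CHF 124.53

PV(coupons) I = 3.06·e^(−0.0583·4/12) + 1.36·e^(−0.0583·14/12)
I = 3.0011 + 1.2706 = 4.2717
F = (S − I)·e^(rT) = (116.72 − 4.2717) · e^(0.0583·21/12)
= 112.4483 · e^0.102025 = 112.4483 × 1.107411 = CHF 124.53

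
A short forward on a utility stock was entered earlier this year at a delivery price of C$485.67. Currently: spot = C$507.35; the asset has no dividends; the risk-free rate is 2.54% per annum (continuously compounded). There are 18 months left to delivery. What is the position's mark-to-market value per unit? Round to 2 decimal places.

Current fair forward for the remaining 18 months: F = S·e^(r·T), r = 0.0254
F = 507.35 · e^(0.0254 × 18/12) = 507.35 × 1.038835 = 527.0529
Value of long forward = (F − K)·e^(−rT) = (527.0529 − 485.67) · e^(−0.0254·18/12)
= 41.3829 × 0.962617 = 39.84
Short position value = −(long value) = -C$39.84

-C$39.84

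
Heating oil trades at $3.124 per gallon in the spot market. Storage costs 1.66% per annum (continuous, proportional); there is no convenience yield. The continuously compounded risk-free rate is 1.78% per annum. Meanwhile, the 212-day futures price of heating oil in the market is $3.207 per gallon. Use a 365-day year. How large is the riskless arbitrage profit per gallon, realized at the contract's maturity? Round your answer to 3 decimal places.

$0.020 per gallon

Fair futures: F* = S·e^(carry·T), with carry = (r + u) = 0.0178 + 0.0166 = 0.0344
F* = 3.124 · e^(0.0344 × 212/365) = 3.124 · e^0.019980 = 3.124 × 1.020181 = $3.1870
Market $3.207 > fair $3.1870: forward overpriced → cash-and-carry (buy spot, short the forward).
At maturity, profit = |F_mkt − F*| = |3.207 − 3.1870| = $0.020 per gallon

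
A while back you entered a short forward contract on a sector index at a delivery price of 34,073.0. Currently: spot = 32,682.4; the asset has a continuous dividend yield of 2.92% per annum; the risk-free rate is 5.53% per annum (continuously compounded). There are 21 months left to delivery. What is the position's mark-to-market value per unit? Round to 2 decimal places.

-124.17

Current fair forward for the remaining 21 months: F = S·e^((r − q)·T), (r − q) = 0.0553 − 0.0292 = 0.0261
F = 32682.4 · e^(0.0261 × 21/12) = 32682.4 × 1.04673417 = 34209.7848
Value of long forward = (F − K)·e^(−rT) = (34209.7848 − 34073.0) · e^(−0.0553·21/12)
= 136.7848 × 0.90776023 = 124.17
Short position value = −(long value) = -124.17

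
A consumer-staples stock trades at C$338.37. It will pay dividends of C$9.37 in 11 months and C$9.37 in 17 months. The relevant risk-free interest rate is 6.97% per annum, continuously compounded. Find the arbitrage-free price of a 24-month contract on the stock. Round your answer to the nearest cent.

PV(dividends) I = 9.37·e^(−0.0697·11/12) + 9.37·e^(−0.0697·17/12)
I = 8.7901 + 8.4890 = 17.2791
F = (S − I)·e^(rT) = (338.37 − 17.2791) · e^(0.0697·24/12)
= 321.0909 · e^0.139400 = 321.0909 × 1.149584 = C$369.12

C$369.12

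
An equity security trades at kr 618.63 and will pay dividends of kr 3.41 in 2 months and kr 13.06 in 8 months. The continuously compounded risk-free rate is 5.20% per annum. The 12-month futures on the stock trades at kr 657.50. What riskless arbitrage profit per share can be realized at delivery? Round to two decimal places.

PV(dividends) I = 3.41·e^(−0.0520·2/12) + 13.06·e^(−0.0520·8/12) = 15.9956
Fair futures F* = (S − I)·e^(rT) = (618.63 − 15.9956)·e^0.052000 = 602.6344 × 1.053376 = 634.8006
Market kr 657.50 > fair 634.8006: forward overpriced → cash-and-carry (borrow at r, buy the stock and collect the dividends, short the forward).
Profit at T = |F_mkt − F*| = |657.50 − 634.8006| = kr 22.70 per share

kr 22.70 per share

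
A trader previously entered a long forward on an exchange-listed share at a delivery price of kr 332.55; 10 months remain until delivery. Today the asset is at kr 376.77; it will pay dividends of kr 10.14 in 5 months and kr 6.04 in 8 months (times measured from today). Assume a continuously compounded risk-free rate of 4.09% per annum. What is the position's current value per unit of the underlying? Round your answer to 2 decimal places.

PV(remaining dividends) I = 10.14·e^(−0.0409·5/12) + 6.04·e^(−0.0409·8/12) = 15.8462
Current forward F = (S − I)·e^(rT) = (376.77 − 15.8462)·e^(0.0409·10/12) = 360.9238 × 1.034671 = 373.4374
Value (long) = (F − K)·e^(−rT) = (373.4374 − 332.55) × 0.966491 = 39.5173
Value = kr 39.52

kr 39.52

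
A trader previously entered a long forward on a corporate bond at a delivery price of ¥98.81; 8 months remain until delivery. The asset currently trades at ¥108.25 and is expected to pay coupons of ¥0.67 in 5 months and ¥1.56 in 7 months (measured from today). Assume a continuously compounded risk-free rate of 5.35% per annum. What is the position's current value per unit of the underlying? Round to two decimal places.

PV(remaining coupons) I = 0.67·e^(−0.0535·5/12) + 1.56·e^(−0.0535·7/12) = 2.1673
Current forward F = (S − I)·e^(rT) = (108.25 − 2.1673)·e^(0.0535·8/12) = 106.0827 × 1.036310 = 109.9346
Value (long) = (F − K)·e^(−rT) = (109.9346 − 98.81) × 0.964962 = 10.7348
Value = ¥10.73

¥10.73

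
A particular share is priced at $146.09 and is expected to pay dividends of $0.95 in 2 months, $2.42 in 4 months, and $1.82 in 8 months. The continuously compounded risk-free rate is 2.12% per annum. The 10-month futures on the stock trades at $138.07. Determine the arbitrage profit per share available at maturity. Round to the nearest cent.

$5.39 per share

PV(dividends) I = 0.95·e^(−0.0212·2/12) + 2.42·e^(−0.0212·4/12) + 1.82·e^(−0.0212·8/12) = 5.1441
Fair futures F* = (S − I)·e^(rT) = (146.09 − 5.1441)·e^0.017667 = 140.9459 × 1.017824 = 143.4581
Market $138.07 < fair 143.4581: forward underpriced → reverse cash-and-carry (short the stock, invest proceeds at r, pay the dividends, go long the forward).
Profit at T = |F_mkt − F*| = |138.07 − 143.4581| = $5.39 per share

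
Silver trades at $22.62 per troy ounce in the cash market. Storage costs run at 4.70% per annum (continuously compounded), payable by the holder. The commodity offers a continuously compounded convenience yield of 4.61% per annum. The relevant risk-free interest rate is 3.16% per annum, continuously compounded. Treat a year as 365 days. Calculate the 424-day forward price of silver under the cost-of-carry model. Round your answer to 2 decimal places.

$23.49 per troy ounce

Net carry = r + u − y = 0.0316 + 0.0470 − 0.0461 = 0.0325
F = S·e^((r+u−y)T) = 22.62 · e^(0.0325 × 424/365) = 22.62 · e^0.037753
= 22.62 × 1.038475 = $23.49 per troy ounce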